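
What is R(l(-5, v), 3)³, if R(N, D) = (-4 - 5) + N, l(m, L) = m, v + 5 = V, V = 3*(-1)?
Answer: -2744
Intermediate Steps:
V = -3
v = -8 (v = -5 - 3 = -8)
R(N, D) = -9 + N
R(l(-5, v), 3)³ = (-9 - 5)³ = (-14)³ = -2744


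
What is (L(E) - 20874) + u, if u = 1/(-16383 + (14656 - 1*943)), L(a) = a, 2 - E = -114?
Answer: -55423861/2670 ≈ -20758.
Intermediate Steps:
E = 116 (E = 2 - 1*(-114) = 2 + 114 = 116)
u = -1/2670 (u = 1/(-16383 + (14656 - 943)) = 1/(-16383 + 13713) = 1/(-2670) = -1/2670 ≈ -0.00037453)
(L(E) - 20874) + u = (116 - 20874) - 1/2670 = -20758 - 1/2670 = -55423861/2670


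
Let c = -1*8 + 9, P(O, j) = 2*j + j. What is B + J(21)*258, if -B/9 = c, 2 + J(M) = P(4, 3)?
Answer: 1797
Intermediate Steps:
P(O, j) = 3*j
J(M) = 7 (J(M) = -2 + 3*3 = -2 + 9 = 7)
c = 1 (c = -8 + 9 = 1)
B = -9 (B = -9*1 = -9)
B + J(21)*258 = -9 + 7*258 = -9 + 1806 = 1797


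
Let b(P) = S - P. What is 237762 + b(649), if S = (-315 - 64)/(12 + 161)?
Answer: 41020170/173 ≈ 2.3711e+5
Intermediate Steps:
S = -379/173 ≈ -2.1908
b(P) = -379/173 - P
237762 + b(649) = 237762 + (-379/173 - 1*649) = 237762 + (-379/173 - 649) = 237762 - 112656/173 = 41020170/173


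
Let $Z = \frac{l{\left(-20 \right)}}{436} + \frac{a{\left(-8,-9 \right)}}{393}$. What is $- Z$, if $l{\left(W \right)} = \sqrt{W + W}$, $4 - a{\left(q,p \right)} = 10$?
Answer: $\frac{2}{131} - \frac{i \sqrt{10}}{218} \approx 0.015267 - 0.014506 i$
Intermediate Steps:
$a{\left(q,p \right)} = -6$ ($a{\left(q,p \right)} = 4 - 10 = -6$)
$l{\left(W \right)} = \sqrt{2} \sqrt{W}$ ($l{\left(W \right)} = \sqrt{2 W} = \sqrt{2} \sqrt{W}$)
$Z = - \frac{2}{131} + \frac{i \sqrt{10}}{218}$ ($Z = \frac{\sqrt{2} \sqrt{-20}}{436} - \frac{6}{393} = \sqrt{2} \cdot 2 i \sqrt{5} \cdot \frac{1}{436} - \frac{2}{131} = 2 i \sqrt{10} \cdot \frac{1}{436} - \frac{2}{131} = \frac{i \sqrt{10}}{218} - \frac{2}{131} = - \frac{2}{131} + \frac{i \sqrt{10}}{218} \approx -0.015267 + 0.014506 i$)
$- Z = - (- \frac{2}{131} + \frac{i \sqrt{10}}{218}) = \frac{2}{131} - \frac{i \sqrt{10}}{218}$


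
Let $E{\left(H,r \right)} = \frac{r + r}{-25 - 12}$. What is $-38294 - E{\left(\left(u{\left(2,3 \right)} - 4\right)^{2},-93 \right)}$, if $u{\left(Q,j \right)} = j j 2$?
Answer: $- \frac{1417064}{37} \approx -38299.0$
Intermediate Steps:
$u{\left(Q,j \right)} = 2 j^{2}$ ($u{\left(Q,j \right)} = j^{2} \cdot 2 = 2 j^{2}$)
$E{\left(H,r \right)} = - \frac{2 r}{37}$ ($E{\left(H,r \right)} = \frac{2 r}{-37} = 2 r \left(- \frac{1}{37}\right) = - \frac{2 r}{37}$)
$-38294 - E{\left(\left(u{\left(2,3 \right)} - 4\right)^{2},-93 \right)} = -38294 - \left(- \frac{2}{37}\right) \left(-93\right) = -38294 - \frac{186}{37} = - \frac{1417064}{37}$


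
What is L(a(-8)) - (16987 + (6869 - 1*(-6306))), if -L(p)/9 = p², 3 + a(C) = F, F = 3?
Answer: -30162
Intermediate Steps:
a(C) = 0 (a(C) = -3 + 3 = 0)
L(p) = -9*p²
L(a(-8)) - (16987 + (6869 - 1*(-6306))) = -9*0² - (16987 + (6869 - 1*(-6306))) = -9*0 - (16987 + (6869 + 6306)) = 0 - (16987 + 13175) = 0 - 1*30162 = 0 - 30162 = -30162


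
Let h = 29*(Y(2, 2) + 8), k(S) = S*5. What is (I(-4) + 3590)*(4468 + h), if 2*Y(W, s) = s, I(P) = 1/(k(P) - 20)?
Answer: 679079671/40 ≈ 1.6977e+7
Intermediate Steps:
k(S) = 5*S
I(P) = 1/(-20 + 5*P) (I(P) = 1/(5*P - 20) = 1/(-20 + 5*P))
Y(W, s) = s/2
h = 261 (h = 29*((½)*2 + 8) = 29*(1 + 8) = 29*9 = 261)
(I(-4) + 3590)*(4468 + h) = (1/(5*(-4 - 4)) + 3590)*(4468 + 261) = ((⅕)/(-8) + 3590)*4729 = ((⅕)*(-⅛) + 3590)*4729 = (-1/40 + 3590)*4729 = (143599/40)*4729 = 679079671/40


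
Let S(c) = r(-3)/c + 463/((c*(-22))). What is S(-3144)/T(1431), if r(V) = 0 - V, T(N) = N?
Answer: 397/98979408 ≈ 4.0109e-6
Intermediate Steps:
r(V) = -V
S(c) = -397/(22*c) (S(c) = (-1*(-3))/c + 463/((c*(-22))) = 3/c + 463/((-22*c)) = 3/c + 463*(-1/(22*c)) = 3/c - 463/(22*c) = -397/(22*c))
S(-3144)/T(1431) = -397/22/(-3144)/1431 = -397/22*(-1/3144)*(1/1431) = (397/69168)*(1/1431) = 397/98979408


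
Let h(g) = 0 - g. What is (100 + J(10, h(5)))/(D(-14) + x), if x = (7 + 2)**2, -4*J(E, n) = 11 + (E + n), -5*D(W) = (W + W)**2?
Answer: -480/379 ≈ -1.2665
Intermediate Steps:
h(g) = -g
D(W) = -4*W**2/5 (D(W) = -(W + W)**2/5 = -4*W**2/5)
J(E, n) = -11/4 - E/4 - n/4 (J(E, n) = -(11 + (E + n))/4 = -(11 + E + n)/4 = -11/4 - E/4 - n/4)
x = 81 (x = 9**2 = 81)
(100 + J(10, h(5)))/(D(-14) + x) = (100 + (-11/4 - 1/4*10 - (-1)*5/4))/(-4/5*(-14)**2 + 81) = (100 + (-11/4 - 5/2 - 1/4*(-5)))/(-4/5*196 + 81) = (100 + (-11/4 - 5/2 + 5/4))/(-784/5 + 81) = (100 - 4)/(-379/5) = 96*(-5/379) = -480/379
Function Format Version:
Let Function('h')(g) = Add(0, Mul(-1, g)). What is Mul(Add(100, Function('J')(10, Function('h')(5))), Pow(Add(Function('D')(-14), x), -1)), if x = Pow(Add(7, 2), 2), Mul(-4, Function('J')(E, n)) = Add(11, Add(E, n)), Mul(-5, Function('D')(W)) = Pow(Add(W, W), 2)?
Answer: Rational(-480, 379) ≈ -1.2665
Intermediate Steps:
Function('h')(g) = Mul(-1, g)
Function('D')(W) = Mul(Rational(-4, 5), Pow(W, 2)) (Function('D')(W) = Mul(Rational(-1, 5), Pow(Add(W, W), 2)) = Mul(Rational(-1, 5), Pow(Mul(2, W), 2)) = Mul(Rational(-1, 5), Mul(4, Pow(W, 2))) = Mul(Rational(-4, 5), Pow(W, 2)))
Function('J')(E, n) = Add(Rational(-11, 4), Mul(Rational(-1, 4), E), Mul(Rational(-1, 4), n)) (Function('J')(E, n) = Mul(Rational(-1, 4), Add(11, Add(E, n))) = Mul(Rational(-1, 4), Add(11, E, n)) = Add(Rational(-11, 4), Mul(Rational(-1, 4), E), Mul(Rational(-1, 4), n)))
x = 81 (x = Pow(9, 2) = 81)
Mul(Add(100, Function('J')(10, Function('h')(5))), Pow(Add(Function('D')(-14), x), -1)) = Mul(Add(100, Add(Rational(-11, 4), Mul(Rational(-1, 4), 10), Mul(Rational(-1, 4), Mul(-1, 5)))), Pow(Add(Mul(Rational(-4, 5), Pow(-14, 2)), 81), -1)) = Mul(Add(100, Add(Rational(-11, 4), Rational(-5, 2), Mul(Rational(-1, 4), -5))), Pow(Add(Mul(Rational(-4, 5), 196), 81), -1)) = Mul(Add(100, Add(Rational(-11, 4), Rational(-5, 2), Rational(5, 4))), Pow(Add(Rational(-784, 5), 81), -1)) = Mul(Add(100, -4), Pow(Rational(-379, 5), -1)) = Mul(96, Rational(-5, 379)) = Rational(-480, 379)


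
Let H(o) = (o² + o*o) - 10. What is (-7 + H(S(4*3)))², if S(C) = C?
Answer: 73441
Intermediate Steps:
H(o) = -10 + 2*o² (H(o) = (o² + o²) - 10 = 2*o² - 10 = -10 + 2*o²)
(-7 + H(S(4*3)))² = (-7 + (-10 + 2*(4*3)²))² = (-7 + (-10 + 2*12²))² = (-7 + (-10 + 2*144))² = (-7 + (-10 + 288))² = (-7 + 278)² = 271² = 73441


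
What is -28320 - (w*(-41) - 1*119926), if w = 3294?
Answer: 226660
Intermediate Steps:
-28320 - (w*(-41) - 1*119926) = -28320 - (3294*(-41) - 1*119926) = -28320 - (-135054 - 119926) = -28320 - 1*(-254980) = -28320 + 254980 = 226660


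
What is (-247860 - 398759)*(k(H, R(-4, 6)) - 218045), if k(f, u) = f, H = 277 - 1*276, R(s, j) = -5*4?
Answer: 140991393236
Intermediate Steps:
R(s, j) = -20 (R(s, j) = -1*20 = -20)
H = 1 (H = 277 - 276 = 1)
(-247860 - 398759)*(k(H, R(-4, 6)) - 218045) = (-247860 - 398759)*(1 - 218045) = -646619*(-218044) = 140991393236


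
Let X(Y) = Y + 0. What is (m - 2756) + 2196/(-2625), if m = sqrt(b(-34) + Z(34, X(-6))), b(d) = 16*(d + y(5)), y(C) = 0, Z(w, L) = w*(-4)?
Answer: -2412232/875 + 2*I*sqrt(170) ≈ -2756.8 + 26.077*I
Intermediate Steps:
X(Y) = Y
Z(w, L) = -4*w
b(d) = 16*d (b(d) = 16*(d + 0) = 16*d)
m = 2*I*sqrt(170) (m = sqrt(16*(-34) - 4*34) = sqrt(-544 - 136) = sqrt(-680) = 2*I*sqrt(170) ≈ 26.077*I)
(m - 2756) + 2196/(-2625) = (2*I*sqrt(170) - 2756) + 2196/(-2625) = (-2756 + 2*I*sqrt(170)) + 2196*(-1/2625) = (-2756 + 2*I*sqrt(170)) - 732/875 = -2412232/875 + 2*I*sqrt(170)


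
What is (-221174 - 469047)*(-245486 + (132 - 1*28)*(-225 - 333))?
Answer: 209494497478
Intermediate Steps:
(-221174 - 469047)*(-245486 + (132 - 1*28)*(-225 - 333)) = -690221*(-245486 + (132 - 28)*(-558)) = -690221*(-245486 + 104*(-558)) = -690221*(-245486 - 58032) = -690221*(-303518) = 209494497478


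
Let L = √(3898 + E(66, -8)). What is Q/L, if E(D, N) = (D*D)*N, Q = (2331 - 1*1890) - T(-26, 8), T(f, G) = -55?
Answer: -248*I*√1238/3095 ≈ -2.8194*I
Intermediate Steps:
Q = 496 (Q = (2331 - 1*1890) - 1*(-55) = (2331 - 1890) + 55 = 441 + 55 = 496)
E(D, N) = N*D² (E(D, N) = D²*N = N*D²)
L = 5*I*√1238 (L = √(3898 - 8*66²) = √(3898 - 8*4356) = √(3898 - 34848) = √(-30950) = 5*I*√1238 ≈ 175.93*I)
Q/L = 496/((5*I*√1238)) = 496*(-I*√1238/6190) = -248*I*√1238/3095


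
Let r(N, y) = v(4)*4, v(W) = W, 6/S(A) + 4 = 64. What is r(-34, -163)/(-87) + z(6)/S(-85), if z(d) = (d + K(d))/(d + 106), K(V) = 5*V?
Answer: 3691/1218 ≈ 3.0304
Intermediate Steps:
S(A) = ⅒ (S(A) = 6/(-4 + 64) = 6/60 = 6*(1/60) = ⅒)
r(N, y) = 16 (r(N, y) = 4*4 = 16)
z(d) = 6*d/(106 + d) (z(d) = (d + 5*d)/(d + 106) = (6*d)/(106 + d) = 6*d/(106 + d))
r(-34, -163)/(-87) + z(6)/S(-85) = 16/(-87) + (6*6/(106 + 6))/(⅒) = 16*(-1/87) + (6*6/112)*10 = -16/87 + (6*6*(1/112))*10 = -16/87 + (9/28)*10 = -16/87 + 45/14 = 3691/1218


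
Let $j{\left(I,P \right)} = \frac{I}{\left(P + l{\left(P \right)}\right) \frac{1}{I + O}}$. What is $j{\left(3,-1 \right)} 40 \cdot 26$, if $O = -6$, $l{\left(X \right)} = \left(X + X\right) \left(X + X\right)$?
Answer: $-3120$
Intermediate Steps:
$l{\left(X \right)} = 4 X^{2}$ ($l{\left(X \right)} = 2 X 2 X = 4 X^{2}$)
$j{\left(I,P \right)} = \frac{I \left(-6 + I\right)}{P + 4 P^{2}}$ ($j{\left(I,P \right)} = \frac{I}{\left(P + 4 P^{2}\right) \frac{1}{I - 6}} = \frac{I}{\left(P + 4 P^{2}\right) \frac{1}{-6 + I}} = \frac{I}{\frac{1}{-6 + I} \left(P + 4 P^{2}\right)} = I \frac{-6 + I}{P + 4 P^{2}} = \frac{I \left(-6 + I\right)}{P + 4 P^{2}}$)
$j{\left(3,-1 \right)} 40 \cdot 26 = \frac{3 \left(-6 + 3\right)}{\left(-1\right) \left(1 + 4 \left(-1\right)\right)} 40 \cdot 26 = 3 \left(-1\right) \frac{1}{1 - 4} \left(-3\right) 40 \cdot 26 = 3 \left(-1\right) \frac{1}{-3} \left(-3\right) 40 \cdot 26 = 3 \left(-1\right) \left(- \frac{1}{3}\right) \left(-3\right) 40 \cdot 26 = \left(-3\right) 40 \cdot 26 = \left(-120\right) 26 = -3120$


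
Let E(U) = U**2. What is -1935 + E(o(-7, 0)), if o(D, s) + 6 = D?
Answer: -1766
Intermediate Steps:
o(D, s) = -6 + D
-1935 + E(o(-7, 0)) = -1935 + (-6 - 7)**2 = -1935 + (-13)**2 = -1935 + 169 = -1766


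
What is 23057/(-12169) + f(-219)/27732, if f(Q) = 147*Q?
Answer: -343724447/112490236 ≈ -3.0556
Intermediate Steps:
23057/(-12169) + f(-219)/27732 = 23057/(-12169) + (147*(-219))/27732 = 23057*(-1/12169) - 32193*1/27732 = -23057/12169 - 10731/9244 = -343724447/112490236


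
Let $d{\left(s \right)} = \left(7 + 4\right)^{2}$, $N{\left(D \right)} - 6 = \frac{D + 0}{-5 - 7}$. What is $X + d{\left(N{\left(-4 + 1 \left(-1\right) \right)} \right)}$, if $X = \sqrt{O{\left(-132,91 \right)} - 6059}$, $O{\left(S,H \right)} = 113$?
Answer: $121 + i \sqrt{5946} \approx 121.0 + 77.11 i$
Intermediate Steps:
$N{\left(D \right)} = 6 - \frac{D}{12}$ ($N{\left(D \right)} = 6 + \frac{D + 0}{-5 - 7} = 6 + \frac{D}{-12} = 6 + D \left(- \frac{1}{12}\right) = 6 - \frac{D}{12}$)
$X = i \sqrt{5946}$ ($X = \sqrt{113 - 6059} = \sqrt{-5946} = i \sqrt{5946} \approx 77.11 i$)
$d{\left(s \right)} = 121$ ($d{\left(s \right)} = 11^{2} = 121$)
$X + d{\left(N{\left(-4 + 1 \left(-1\right) \right)} \right)} = i \sqrt{5946} + 121 = 121 + i \sqrt{5946}$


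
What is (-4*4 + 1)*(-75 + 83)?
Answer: -120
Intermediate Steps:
(-4*4 + 1)*(-75 + 83) = (-16 + 1)*8 = -15*8 = -120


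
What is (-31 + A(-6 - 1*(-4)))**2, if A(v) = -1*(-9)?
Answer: 484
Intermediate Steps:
A(v) = 9
(-31 + A(-6 - 1*(-4)))**2 = (-31 + 9)**2 = (-22)**2 = 484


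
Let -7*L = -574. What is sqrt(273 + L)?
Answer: sqrt(355) ≈ 18.841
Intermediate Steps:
L = 82 (L = -1/7*(-574) = 82)
sqrt(273 + L) = sqrt(273 + 82) = sqrt(355)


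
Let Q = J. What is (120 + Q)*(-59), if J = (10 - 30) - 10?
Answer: -5310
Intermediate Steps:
J = -30 (J = -20 - 10 = -30)
Q = -30
(120 + Q)*(-59) = (120 - 30)*(-59) = 90*(-59) = -5310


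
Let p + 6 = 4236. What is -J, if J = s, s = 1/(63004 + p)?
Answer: -1/67234 ≈ -1.4873e-5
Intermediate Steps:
p = 4230 (p = -6 + 4236 = 4230)
s = 1/67234 (s = 1/(63004 + 4230) = 1/67234 ≈ 1.4873e-5)
J = 1/67234 ≈ 1.4873e-5
-J = -1*1/67234 = -1/67234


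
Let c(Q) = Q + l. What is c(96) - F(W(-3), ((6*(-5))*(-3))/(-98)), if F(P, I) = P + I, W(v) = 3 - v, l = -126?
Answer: -1719/49 ≈ -35.082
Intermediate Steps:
F(P, I) = I + P
c(Q) = -126 + Q (c(Q) = Q - 126 = -126 + Q)
c(96) - F(W(-3), ((6*(-5))*(-3))/(-98)) = (-126 + 96) - (((6*(-5))*(-3))/(-98) + (3 - 1*(-3))) = -30 - (-30*(-3)*(-1/98) + (3 + 3)) = -30 - (90*(-1/98) + 6) = -30 - (-45/49 + 6) = -30 - 1*249/49 = -30 - 249/49 = -1719/49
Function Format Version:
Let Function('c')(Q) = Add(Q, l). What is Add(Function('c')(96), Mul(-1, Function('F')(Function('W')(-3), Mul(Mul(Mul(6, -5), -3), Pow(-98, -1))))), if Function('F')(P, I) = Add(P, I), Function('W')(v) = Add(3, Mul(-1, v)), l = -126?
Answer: Rational(-1719, 49) ≈ -35.082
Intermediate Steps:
Function('F')(P, I) = Add(I, P)
Function('c')(Q) = Add(-126, Q) (Function('c')(Q) = Add(Q, -126) = Add(-126, Q))
Add(Function('c')(96), Mul(-1, Function('F')(Function('W')(-3), Mul(Mul(Mul(6, -5), -3), Pow(-98, -1))))) = Add(Add(-126, 96), Mul(-1, Add(Mul(Mul(Mul(6, -5), -3), Pow(-98, -1)), Add(3, Mul(-1, -3))))) = Add(-30, Mul(-1, Add(Mul(Mul(-30, -3), Rational(-1, 98)), Add(3, 3)))) = Add(-30, Mul(-1, Add(Mul(90, Rational(-1, 98)), 6))) = Add(-30, Mul(-1, Add(Rational(-45, 49), 6))) = Add(-30, Mul(-1, Rational(249, 49))) = Add(-30, Rational(-249, 49)) = Rational(-1719, 49)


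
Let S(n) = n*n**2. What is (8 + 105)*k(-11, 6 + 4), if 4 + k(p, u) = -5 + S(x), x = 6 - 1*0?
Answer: 23391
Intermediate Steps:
x = 6 (x = 6 + 0 = 6)
S(n) = n**3
k(p, u) = 207 (k(p, u) = -4 + (-5 + 6**3) = -4 + (-5 + 216) = -4 + 211 = 207)
(8 + 105)*k(-11, 6 + 4) = (8 + 105)*207 = 113*207 = 23391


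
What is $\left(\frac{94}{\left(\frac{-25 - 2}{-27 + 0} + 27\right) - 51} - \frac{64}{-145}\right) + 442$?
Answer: $\frac{1461912}{3335} \approx 438.35$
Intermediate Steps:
$\left(\frac{94}{\left(\frac{-25 - 2}{-27 + 0} + 27\right) - 51} - \frac{64}{-145}\right) + 442 = \left(\frac{94}{\left(- \frac{27}{-27} + 27\right) - 51} - - \frac{64}{145}\right) + 442 = \left(\frac{94}{\left(\left(-27\right) \left(- \frac{1}{27}\right) + 27\right) - 51} + \frac{64}{145}\right) + 442 = \left(\frac{94}{\left(1 + 27\right) - 51} + \frac{64}{145}\right) + 442 = \left(\frac{94}{28 - 51} + \frac{64}{145}\right) + 442 = \left(\frac{94}{-23} + \frac{64}{145}\right) + 442 = \left(94 \left(- \frac{1}{23}\right) + \frac{64}{145}\right) + 442 = \left(- \frac{94}{23} + \frac{64}{145}\right) + 442 = - \frac{12158}{3335} + 442 = \frac{1461912}{3335}$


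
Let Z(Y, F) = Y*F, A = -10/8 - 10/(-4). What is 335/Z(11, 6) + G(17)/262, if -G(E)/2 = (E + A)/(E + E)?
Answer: 2981771/587928 ≈ 5.0717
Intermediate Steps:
A = 5/4 (A = -10*⅛ - 10*(-¼) = -5/4 + 5/2 = 5/4 ≈ 1.2500)
G(E) = -(5/4 + E)/E (G(E) = -2*(E + 5/4)/(E + E) = -2*(5/4 + E)/(2*E) = -2*(5/4 + E)*1/(2*E) = -(5/4 + E)/E)
Z(Y, F) = F*Y
335/Z(11, 6) + G(17)/262 = 335/((6*11)) + ((-5/4 - 1*17)/17)/262 = 335/66 + ((-5/4 - 17)/17)*(1/262) = 335*(1/66) + ((1/17)*(-73/4))*(1/262) = 335/66 - 73/68*1/262 = 335/66 - 73/17816 = 2981771/587928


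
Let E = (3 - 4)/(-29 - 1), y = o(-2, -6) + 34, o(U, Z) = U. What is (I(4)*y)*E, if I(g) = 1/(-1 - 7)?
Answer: -2/15 ≈ -0.13333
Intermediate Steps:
I(g) = -⅛ (I(g) = 1/(-8) = -⅛)
y = 32 (y = -2 + 34 = 32)
E = 1/30 (E = -1/(-30) = -1*(-1/30) = 1/30 ≈ 0.033333)
(I(4)*y)*E = -⅛*32*(1/30) = -4*1/30 = -2/15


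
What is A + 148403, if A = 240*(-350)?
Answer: 64403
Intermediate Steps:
A = -84000
A + 148403 = -84000 + 148403 = 64403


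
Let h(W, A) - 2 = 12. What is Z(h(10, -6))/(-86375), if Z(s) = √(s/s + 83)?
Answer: -2*√21/86375 ≈ -0.00010611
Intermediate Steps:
h(W, A) = 14 (h(W, A) = 2 + 12 = 14)
Z(s) = 2*√21 (Z(s) = √(1 + 83) = √84 = 2*√21)
Z(h(10, -6))/(-86375) = (2*√21)/(-86375) = (2*√21)*(-1/86375) = -2*√21/86375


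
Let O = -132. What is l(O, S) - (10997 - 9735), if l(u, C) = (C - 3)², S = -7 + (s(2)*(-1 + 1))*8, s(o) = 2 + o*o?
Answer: -1162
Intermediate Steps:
s(o) = 2 + o²
S = -7 (S = -7 + ((2 + 2²)*(-1 + 1))*8 = -7 + ((2 + 4)*0)*8 = -7 + (6*0)*8 = -7 + 0*8 = -7 + 0 = -7)
l(u, C) = (-3 + C)²
l(O, S) - (10997 - 9735) = (-3 - 7)² - (10997 - 9735) = (-10)² - 1*1262 = 100 - 1262 = -1162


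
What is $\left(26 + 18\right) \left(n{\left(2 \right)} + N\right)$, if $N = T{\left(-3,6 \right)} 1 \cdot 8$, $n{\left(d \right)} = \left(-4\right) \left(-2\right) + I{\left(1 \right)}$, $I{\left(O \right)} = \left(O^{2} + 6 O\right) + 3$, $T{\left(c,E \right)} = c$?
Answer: $-264$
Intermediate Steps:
$I{\left(O \right)} = 3 + O^{2} + 6 O$
$n{\left(d \right)} = 18$ ($n{\left(d \right)} = \left(-4\right) \left(-2\right) + \left(3 + 1^{2} + 6 \cdot 1\right) = 8 + \left(3 + 1 + 6\right) = 8 + 10 = 18$)
$N = -24$ ($N = \left(-3\right) 1 \cdot 8 = \left(-3\right) 8 = -24$)
$\left(26 + 18\right) \left(n{\left(2 \right)} + N\right) = \left(26 + 18\right) \left(18 - 24\right) = 44 \left(-6\right) = -264$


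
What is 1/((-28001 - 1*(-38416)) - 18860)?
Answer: -1/8445 ≈ -0.00011841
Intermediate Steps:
1/((-28001 - 1*(-38416)) - 18860) = 1/((-28001 + 38416) - 18860) = 1/(10415 - 18860) = 1/(-8445) = -1/8445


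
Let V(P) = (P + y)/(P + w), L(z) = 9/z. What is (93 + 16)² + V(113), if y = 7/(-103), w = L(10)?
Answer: 1393959597/117317 ≈ 11882.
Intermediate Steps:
w = 9/10 ≈ 0.90000
y = -7/103 (y = 7*(-1/103) = -7/103 ≈ -0.067961)
V(P) = (-7/103 + P)/(9/10 + P) (V(P) = (P - 7/103)/(P + 9/10) = (-7/103 + P)/(9/10 + P))
(93 + 16)² + V(113) = (93 + 16)² + 10*(-7 + 103*113)/(103*(9 + 10*113)) = 109² + 10*(-7 + 11639)/(103*(9 + 1130)) = 11881 + (10/103)*11632/1139 = 11881 + (10/103)*(1/1139)*11632 = 11881 + 116320/117317 = 1393959597/117317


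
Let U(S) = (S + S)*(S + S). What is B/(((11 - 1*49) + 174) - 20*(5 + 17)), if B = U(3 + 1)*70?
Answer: -280/19 ≈ -14.737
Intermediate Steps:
U(S) = 4*S² (U(S) = (2*S)*(2*S) = 4*S²)
B = 4480 (B = (4*(3 + 1)²)*70 = (4*4²)*70 = (4*16)*70 = 64*70 = 4480)
B/(((11 - 1*49) + 174) - 20*(5 + 17)) = 4480/(((11 - 1*49) + 174) - 20*(5 + 17)) = 4480/(((11 - 49) + 174) - 20*22) = 4480/((-38 + 174) - 440) = 4480/(136 - 440) = 4480/(-304) = 4480*(-1/304) = -280/19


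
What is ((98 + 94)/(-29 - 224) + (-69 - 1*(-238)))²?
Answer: 1811779225/64009 ≈ 28305.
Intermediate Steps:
((98 + 94)/(-29 - 224) + (-69 - 1*(-238)))² = (192/(-253) + (-69 + 238))² = (192*(-1/253) + 169)² = (-192/253 + 169)² = (42565/253)² = 1811779225/64009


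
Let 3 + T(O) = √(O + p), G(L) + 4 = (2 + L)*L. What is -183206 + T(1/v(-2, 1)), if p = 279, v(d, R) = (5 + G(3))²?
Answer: -183209 + 5*√2857/16 ≈ -1.8319e+5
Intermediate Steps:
G(L) = -4 + L*(2 + L) (G(L) = -4 + (2 + L)*L = -4 + L*(2 + L))
v(d, R) = 256 (v(d, R) = (5 + (-4 + 3² + 2*3))² = (5 + (-4 + 9 + 6))² = (5 + 11)² = 16² = 256)
T(O) = -3 + √(279 + O) (T(O) = -3 + √(O + 279) = -3 + √(279 + O))
-183206 + T(1/v(-2, 1)) = -183206 + (-3 + √(279 + 1/256)) = -183206 + (-3 + √(71425/256)) = -183206 + (-3 + 5*√2857/16) = -183209 + 5*√2857/16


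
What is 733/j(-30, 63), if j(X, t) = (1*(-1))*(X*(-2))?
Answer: -733/60 ≈ -12.217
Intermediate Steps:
j(X, t) = 2*X (j(X, t) = -(-2)*X = 2*X)
733/j(-30, 63) = 733/((2*(-30))) = 733/(-60) = 733*(-1/60) = -733/60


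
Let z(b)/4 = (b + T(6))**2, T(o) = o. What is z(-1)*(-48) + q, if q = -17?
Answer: -4817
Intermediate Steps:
z(b) = 4*(6 + b)**2 (z(b) = 4*(b + 6)**2 = 4*(6 + b)**2)
z(-1)*(-48) + q = (4*(6 - 1)**2)*(-48) - 17 = (4*5**2)*(-48) - 17 = (4*25)*(-48) - 17 = 100*(-48) - 17 = -4800 - 17 = -4817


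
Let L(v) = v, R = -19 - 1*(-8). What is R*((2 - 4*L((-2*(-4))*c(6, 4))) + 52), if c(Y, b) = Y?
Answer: 1518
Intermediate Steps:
R = -11 (R = -19 + 8 = -11)
R*((2 - 4*L((-2*(-4))*c(6, 4))) + 52) = -11*((2 - 4*(-2*(-4))*6) + 52) = -11*((2 - 32*6) + 52) = -11*((2 - 4*48) + 52) = -11*((2 - 192) + 52) = -11*(-190 + 52) = -11*(-138) = 1518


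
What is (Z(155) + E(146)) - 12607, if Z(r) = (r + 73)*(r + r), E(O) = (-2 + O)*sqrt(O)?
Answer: 58073 + 144*sqrt(146) ≈ 59813.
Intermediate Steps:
E(O) = sqrt(O)*(-2 + O)
Z(r) = 2*r*(73 + r) (Z(r) = (73 + r)*(2*r) = 2*r*(73 + r))
(Z(155) + E(146)) - 12607 = (2*155*(73 + 155) + sqrt(146)*(-2 + 146)) - 12607 = (2*155*228 + sqrt(146)*144) - 12607 = (70680 + 144*sqrt(146)) - 12607 = 58073 + 144*sqrt(146)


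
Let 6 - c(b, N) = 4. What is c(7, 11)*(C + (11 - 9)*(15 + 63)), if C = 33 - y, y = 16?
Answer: 346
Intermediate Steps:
c(b, N) = 2 (c(b, N) = 6 - 1*4 = 6 - 4 = 2)
C = 17 (C = 33 - 1*16 = 33 - 16 = 17)
c(7, 11)*(C + (11 - 9)*(15 + 63)) = 2*(17 + (11 - 9)*(15 + 63)) = 2*(17 + 2*78) = 2*(17 + 156) = 2*173 = 346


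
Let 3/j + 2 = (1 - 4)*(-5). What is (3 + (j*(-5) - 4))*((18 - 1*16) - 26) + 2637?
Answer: 34953/13 ≈ 2688.7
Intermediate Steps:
j = 3/13 (j = 3/(-2 + (1 - 4)*(-5)) = 3/(-2 - 3*(-5)) = 3/(-2 + 15) = 3/13 ≈ 0.23077)
(3 + (j*(-5) - 4))*((18 - 1*16) - 26) + 2637 = (3 + ((3/13)*(-5) - 4))*((18 - 1*16) - 26) + 2637 = (3 + (-15/13 - 4))*((18 - 16) - 26) + 2637 = (3 - 67/13)*(2 - 26) + 2637 = -28/13*(-24) + 2637 = 672/13 + 2637 = 34953/13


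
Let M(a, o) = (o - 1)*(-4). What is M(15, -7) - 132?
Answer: -100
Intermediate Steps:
M(a, o) = 4 - 4*o (M(a, o) = (-1 + o)*(-4) = 4 - 4*o)
M(15, -7) - 132 = (4 - 4*(-7)) - 132 = (4 + 28) - 132 = 32 - 132 = -100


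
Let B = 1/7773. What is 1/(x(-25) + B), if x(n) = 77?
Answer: 7773/598522 ≈ 0.012987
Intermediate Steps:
B = 1/7773 ≈ 0.00012865
1/(x(-25) + B) = 1/(77 + 1/7773) = 1/(598522/7773) = 7773/598522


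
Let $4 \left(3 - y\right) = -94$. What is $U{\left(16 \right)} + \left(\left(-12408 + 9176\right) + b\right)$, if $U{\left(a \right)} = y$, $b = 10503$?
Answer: $\frac{14595}{2} \approx 7297.5$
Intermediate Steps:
$y = \frac{53}{2}$ ($y = 3 - - \frac{47}{2} = 3 + \frac{47}{2} = \frac{53}{2} \approx 26.5$)
$U{\left(a \right)} = \frac{53}{2}$
$U{\left(16 \right)} + \left(\left(-12408 + 9176\right) + b\right) = \frac{53}{2} + \left(\left(-12408 + 9176\right) + 10503\right) = \frac{53}{2} + \left(-3232 + 10503\right) = \frac{53}{2} + 7271 = \frac{14595}{2}$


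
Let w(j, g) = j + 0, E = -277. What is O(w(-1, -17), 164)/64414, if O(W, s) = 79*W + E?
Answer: -178/32207 ≈ -0.0055268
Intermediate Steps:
w(j, g) = j
O(W, s) = -277 + 79*W (O(W, s) = 79*W - 277 = -277 + 79*W)
O(w(-1, -17), 164)/64414 = (-277 + 79*(-1))/64414 = (-277 - 79)*(1/64414) = -356*1/64414 = -178/32207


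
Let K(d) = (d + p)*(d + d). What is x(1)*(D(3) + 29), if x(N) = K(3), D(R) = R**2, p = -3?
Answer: 0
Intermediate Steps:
K(d) = 2*d*(-3 + d) (K(d) = (d - 3)*(d + d) = (-3 + d)*(2*d) = 2*d*(-3 + d))
x(N) = 0 (x(N) = 2*3*(-3 + 3) = 2*3*0 = 0)
x(1)*(D(3) + 29) = 0*(3**2 + 29) = 0*(9 + 29) = 0*38 = 0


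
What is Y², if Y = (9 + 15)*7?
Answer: 28224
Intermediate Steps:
Y = 168 (Y = 24*7 = 168)
Y² = 168² = 28224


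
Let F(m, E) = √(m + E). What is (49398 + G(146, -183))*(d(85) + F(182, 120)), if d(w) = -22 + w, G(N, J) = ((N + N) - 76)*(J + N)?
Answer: 2608578 + 41406*√302 ≈ 3.3281e+6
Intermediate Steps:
F(m, E) = √(E + m)
G(N, J) = (-76 + 2*N)*(J + N) (G(N, J) = (2*N - 76)*(J + N) = (-76 + 2*N)*(J + N))
(49398 + G(146, -183))*(d(85) + F(182, 120)) = (49398 + (-76*(-183) - 76*146 + 2*146² + 2*(-183)*146))*((-22 + 85) + √(120 + 182)) = (49398 + (13908 - 11096 + 2*21316 - 53436))*(63 + √302) = (49398 + (13908 - 11096 + 42632 - 53436))*(63 + √302) = (49398 - 7992)*(63 + √302) = 41406*(63 + √302) = 2608578 + 41406*√302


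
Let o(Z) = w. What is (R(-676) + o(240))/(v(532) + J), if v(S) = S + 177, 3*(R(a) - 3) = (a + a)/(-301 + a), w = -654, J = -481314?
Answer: 1906729/1408653255 ≈ 0.0013536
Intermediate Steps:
R(a) = 3 + 2*a/(3*(-301 + a)) (R(a) = 3 + ((a + a)/(-301 + a))/3 = 3 + ((2*a)/(-301 + a))/3 = 3 + (2*a/(-301 + a))/3 = 3 + 2*a/(3*(-301 + a)))
v(S) = 177 + S
o(Z) = -654
(R(-676) + o(240))/(v(532) + J) = ((-2709 + 11*(-676))/(3*(-301 - 676)) - 654)/((177 + 532) - 481314) = ((⅓)*(-2709 - 7436)/(-977) - 654)/(709 - 481314) = ((⅓)*(-1/977)*(-10145) - 654)/(-480605) = (10145/2931 - 654)*(-1/480605) = -1906729/2931*(-1/480605) = 1906729/1408653255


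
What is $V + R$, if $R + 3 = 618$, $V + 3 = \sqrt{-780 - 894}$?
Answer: $612 + 3 i \sqrt{186} \approx 612.0 + 40.915 i$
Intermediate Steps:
$V = -3 + 3 i \sqrt{186}$ ($V = -3 + \sqrt{-780 - 894} = -3 + \sqrt{-1674} = -3 + 3 i \sqrt{186} \approx -3.0 + 40.915 i$)
$R = 615$ ($R = -3 + 618 = 615$)
$V + R = \left(-3 + 3 i \sqrt{186}\right) + 615 = 612 + 3 i \sqrt{186}$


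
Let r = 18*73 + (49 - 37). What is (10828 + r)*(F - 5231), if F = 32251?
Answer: 328401080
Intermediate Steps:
r = 1326 (r = 1314 + 12 = 1326)
(10828 + r)*(F - 5231) = (10828 + 1326)*(32251 - 5231) = 12154*27020 = 328401080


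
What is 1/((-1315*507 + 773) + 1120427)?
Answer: 1/454495 ≈ 2.2002e-6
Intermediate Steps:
1/((-1315*507 + 773) + 1120427) = 1/((-666705 + 773) + 1120427) = 1/(-665932 + 1120427) = 1/454495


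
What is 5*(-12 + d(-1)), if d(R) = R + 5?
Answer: -40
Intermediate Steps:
d(R) = 5 + R
5*(-12 + d(-1)) = 5*(-12 + (5 - 1)) = 5*(-12 + 4) = 5*(-8) = -40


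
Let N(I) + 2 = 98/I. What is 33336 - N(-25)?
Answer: 833548/25 ≈ 33342.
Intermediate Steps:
N(I) = -2 + 98/I
33336 - N(-25) = 33336 - (-2 + 98/(-25)) = 33336 - (-2 + 98*(-1/25)) = 33336 - (-2 - 98/25) = 33336 - 1*(-148/25) = 33336 + 148/25 = 833548/25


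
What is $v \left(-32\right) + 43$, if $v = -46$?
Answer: $1515$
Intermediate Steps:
$v \left(-32\right) + 43 = \left(-46\right) \left(-32\right) + 43 = 1472 + 43 = 1515$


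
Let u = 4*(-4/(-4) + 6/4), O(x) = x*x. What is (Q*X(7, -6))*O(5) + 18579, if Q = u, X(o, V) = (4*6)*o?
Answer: 60579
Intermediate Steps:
O(x) = x²
u = 10 (u = 4*(-4*(-¼) + 6*(¼)) = 4*(1 + 3/2) = 4*(5/2) = 10)
X(o, V) = 24*o
Q = 10
(Q*X(7, -6))*O(5) + 18579 = (10*(24*7))*5² + 18579 = (10*168)*25 + 18579 = 1680*25 + 18579 = 42000 + 18579 = 60579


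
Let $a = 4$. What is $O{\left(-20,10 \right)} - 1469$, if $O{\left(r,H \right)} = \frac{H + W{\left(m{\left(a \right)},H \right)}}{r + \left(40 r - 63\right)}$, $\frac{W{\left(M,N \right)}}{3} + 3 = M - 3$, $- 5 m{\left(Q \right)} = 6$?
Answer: $- \frac{6485577}{4415} \approx -1469.0$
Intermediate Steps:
$m{\left(Q \right)} = - \frac{6}{5}$ ($m{\left(Q \right)} = \left(- \frac{1}{5}\right) 6 = - \frac{6}{5}$)
$W{\left(M,N \right)} = -18 + 3 M$ ($W{\left(M,N \right)} = -9 + 3 \left(M - 3\right) = -9 + 3 \left(-3 + M\right) = -9 + \left(-9 + 3 M\right) = -18 + 3 M$)
$O{\left(r,H \right)} = \frac{- \frac{108}{5} + H}{-63 + 41 r}$ ($O{\left(r,H \right)} = \frac{H + \left(-18 + 3 \left(- \frac{6}{5}\right)\right)}{r + \left(40 r - 63\right)} = \frac{H - \frac{108}{5}}{r + \left(-63 + 40 r\right)} = \frac{H - \frac{108}{5}}{-63 + 41 r} = \frac{- \frac{108}{5} + H}{-63 + 41 r}$)
$O{\left(-20,10 \right)} - 1469 = \frac{-108 + 5 \cdot 10}{5 \left(-63 + 41 \left(-20\right)\right)} - 1469 = \frac{-108 + 50}{5 \left(-63 - 820\right)} - 1469 = \frac{1}{5} \frac{1}{-883} \left(-58\right) - 1469 = \frac{1}{5} \left(- \frac{1}{883}\right) \left(-58\right) - 1469 = \frac{58}{4415} - 1469 = - \frac{6485577}{4415}$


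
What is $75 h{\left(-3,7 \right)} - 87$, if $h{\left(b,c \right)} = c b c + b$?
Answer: $-11337$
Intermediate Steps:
$h{\left(b,c \right)} = b + b c^{2}$ ($h{\left(b,c \right)} = b c c + b = b c^{2} + b = b + b c^{2}$)
$75 h{\left(-3,7 \right)} - 87 = 75 \left(- 3 \left(1 + 7^{2}\right)\right) - 87 = 75 \left(- 3 \left(1 + 49\right)\right) - 87 = 75 \left(\left(-3\right) 50\right) - 87 = 75 \left(-150\right) - 87 = -11250 - 87 = -11337$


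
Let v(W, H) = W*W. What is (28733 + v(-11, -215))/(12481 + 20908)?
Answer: 28854/33389 ≈ 0.86418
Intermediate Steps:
v(W, H) = W²
(28733 + v(-11, -215))/(12481 + 20908) = (28733 + (-11)²)/(12481 + 20908) = (28733 + 121)/33389 = 28854*(1/33389) = 28854/33389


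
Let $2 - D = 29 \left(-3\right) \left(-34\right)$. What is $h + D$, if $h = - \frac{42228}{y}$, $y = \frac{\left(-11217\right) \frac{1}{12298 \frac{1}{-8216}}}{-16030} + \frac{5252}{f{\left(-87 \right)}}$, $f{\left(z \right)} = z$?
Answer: $- \frac{22692168651706}{10032509911} \approx -2261.9$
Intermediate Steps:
$y = - \frac{20065019822}{329825265}$ ($y = \frac{\left(-11217\right) \frac{1}{12298 \frac{1}{-8216}}}{-16030} + \frac{5252}{-87} = - \frac{11217}{12298 \left(- \frac{1}{8216}\right)} \left(- \frac{1}{16030}\right) + 5252 \left(- \frac{1}{87}\right) = - \frac{11217}{- \frac{473}{316}} \left(- \frac{1}{16030}\right) - \frac{5252}{87} = \left(-11217\right) \left(- \frac{316}{473}\right) \left(- \frac{1}{16030}\right) - \frac{5252}{87} = \frac{3544572}{473} \left(- \frac{1}{16030}\right) - \frac{5252}{87} = - \frac{1772286}{3791095} - \frac{5252}{87} = - \frac{20065019822}{329825265} \approx -60.835$)
$h = \frac{6963930645210}{10032509911}$ ($h = - \frac{42228}{- \frac{20065019822}{329825265}} = \left(-42228\right) \left(- \frac{329825265}{20065019822}\right) = \frac{6963930645210}{10032509911} \approx 694.14$)
$D = -2956$ ($D = 2 - 29 \left(-3\right) \left(-34\right) = 2 - \left(-87\right) \left(-34\right) = 2 - 2958 = -2956$)
$h + D = \frac{6963930645210}{10032509911} - 2956 = - \frac{22692168651706}{10032509911}$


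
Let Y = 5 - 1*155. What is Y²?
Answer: 22500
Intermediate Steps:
Y = -150 (Y = 5 - 155 = -150)
Y² = (-150)² = 22500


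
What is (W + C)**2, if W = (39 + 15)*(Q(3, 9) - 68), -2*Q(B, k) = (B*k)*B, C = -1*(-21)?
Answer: 34082244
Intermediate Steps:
C = 21
Q(B, k) = -k*B**2/2 (Q(B, k) = -B*k*B/2 = -k*B**2/2)
W = -5859 (W = (39 + 15)*(-1/2*9*3**2 - 68) = 54*(-1/2*9*9 - 68) = 54*(-81/2 - 68) = 54*(-217/2) = -5859)
(W + C)**2 = (-5859 + 21)**2 = (-5838)**2 = 34082244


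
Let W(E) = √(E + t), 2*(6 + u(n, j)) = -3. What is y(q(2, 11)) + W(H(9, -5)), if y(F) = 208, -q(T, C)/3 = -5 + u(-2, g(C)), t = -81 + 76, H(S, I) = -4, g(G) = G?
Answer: 208 + 3*I ≈ 208.0 + 3.0*I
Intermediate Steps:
t = -5
u(n, j) = -15/2 (u(n, j) = -6 + (½)*(-3) = -6 - 3/2 = -15/2)
q(T, C) = 75/2 (q(T, C) = -3*(-5 - 15/2) = -3*(-25/2) = 75/2)
W(E) = √(-5 + E) (W(E) = √(E - 5) = √(-5 + E))
y(q(2, 11)) + W(H(9, -5)) = 208 + √(-5 - 4) = 208 + √(-9) = 208 + 3*I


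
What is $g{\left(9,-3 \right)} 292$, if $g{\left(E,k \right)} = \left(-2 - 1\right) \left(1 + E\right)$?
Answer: $-8760$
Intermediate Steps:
$g{\left(E,k \right)} = -3 - 3 E$ ($g{\left(E,k \right)} = - 3 \left(1 + E\right) = -3 - 3 E$)
$g{\left(9,-3 \right)} 292 = \left(-3 - 27\right) 292 = \left(-30\right) 292 = -8760$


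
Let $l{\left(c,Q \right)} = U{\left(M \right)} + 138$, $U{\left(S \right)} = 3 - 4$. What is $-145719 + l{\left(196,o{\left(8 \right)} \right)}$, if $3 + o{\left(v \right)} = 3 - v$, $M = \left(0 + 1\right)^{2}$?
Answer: $-145582$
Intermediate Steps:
$M = 1$ ($M = 1^{2} = 1$)
$o{\left(v \right)} = - v$ ($o{\left(v \right)} = -3 - \left(-3 + v\right) = - v$)
$U{\left(S \right)} = -1$ ($U{\left(S \right)} = 3 - 4 = -1$)
$l{\left(c,Q \right)} = 137$ ($l{\left(c,Q \right)} = -1 + 138 = 137$)
$-145719 + l{\left(196,o{\left(8 \right)} \right)} = -145719 + 137 = -145582$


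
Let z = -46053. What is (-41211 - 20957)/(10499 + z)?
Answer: 31084/17777 ≈ 1.7486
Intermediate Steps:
(-41211 - 20957)/(10499 + z) = (-41211 - 20957)/(10499 - 46053) = -62168/(-35554) = -62168*(-1/35554) = 31084/17777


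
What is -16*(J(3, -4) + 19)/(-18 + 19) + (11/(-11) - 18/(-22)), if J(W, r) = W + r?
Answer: -3170/11 ≈ -288.18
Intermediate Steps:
-16*(J(3, -4) + 19)/(-18 + 19) + (11/(-11) - 18/(-22)) = -16*((3 - 4) + 19)/(-18 + 19) + (11/(-11) - 18/(-22)) = -16*(-1 + 19)/1 + (11*(-1/11) - 18*(-1/22)) = -288 + (-1 + 9/11) = -16*18 - 2/11 = -288 - 2/11 = -3170/11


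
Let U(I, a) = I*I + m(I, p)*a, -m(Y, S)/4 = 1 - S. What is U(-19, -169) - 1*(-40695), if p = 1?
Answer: 41056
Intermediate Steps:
m(Y, S) = -4 + 4*S (m(Y, S) = -4*(1 - S) = -4 + 4*S)
U(I, a) = I² (U(I, a) = I*I + (-4 + 4*1)*a = I² + (-4 + 4)*a = I² + 0*a = I² + 0 = I²)
U(-19, -169) - 1*(-40695) = (-19)² - 1*(-40695) = 361 + 40695 = 41056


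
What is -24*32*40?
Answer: -30720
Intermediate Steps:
-24*32*40 = -768*40 = -30720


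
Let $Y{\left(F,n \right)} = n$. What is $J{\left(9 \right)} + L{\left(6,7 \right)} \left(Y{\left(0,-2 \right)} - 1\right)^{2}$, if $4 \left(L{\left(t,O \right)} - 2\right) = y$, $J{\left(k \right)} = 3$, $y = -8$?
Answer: $3$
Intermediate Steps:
$L{\left(t,O \right)} = 0$ ($L{\left(t,O \right)} = 2 + \frac{1}{4} \left(-8\right) = 2 - 2 = 0$)
$J{\left(9 \right)} + L{\left(6,7 \right)} \left(Y{\left(0,-2 \right)} - 1\right)^{2} = 3 + 0 \left(-2 - 1\right)^{2} = 3 + 0 \left(-3\right)^{2} = 3 + 0 \cdot 9 = 3 + 0 = 3$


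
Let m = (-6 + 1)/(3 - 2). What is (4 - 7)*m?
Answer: 15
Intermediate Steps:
m = -5 (m = -5/1 = -5*1 = -5)
(4 - 7)*m = (4 - 7)*(-5) = -3*(-5) = 15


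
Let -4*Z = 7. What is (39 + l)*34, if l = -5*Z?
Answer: 3247/2 ≈ 1623.5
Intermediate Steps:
Z = -7/4 (Z = -1/4*7 = -7/4 ≈ -1.7500)
l = 35/4 (l = -5*(-7/4) = 35/4 ≈ 8.7500)
(39 + l)*34 = (39 + 35/4)*34 = (191/4)*34 = 3247/2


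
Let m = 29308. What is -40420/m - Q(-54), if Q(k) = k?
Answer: 385553/7327 ≈ 52.621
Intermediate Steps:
-40420/m - Q(-54) = -40420/29308 - 1*(-54) = -40420*1/29308 + 54 = -10105/7327 + 54 = 385553/7327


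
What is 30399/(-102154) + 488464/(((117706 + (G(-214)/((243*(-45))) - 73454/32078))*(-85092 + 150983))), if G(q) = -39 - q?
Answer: -516760905246205697643/1736911364277329038526 ≈ -0.29752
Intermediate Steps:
30399/(-102154) + 488464/(((117706 + (G(-214)/((243*(-45))) - 73454/32078))*(-85092 + 150983))) = 30399/(-102154) + 488464/(((117706 + ((-39 - 1*(-214))/((243*(-45))) - 73454/32078))*(-85092 + 150983))) = 30399*(-1/102154) + 488464/(((117706 + ((-39 + 214)/(-10935) - 73454*1/32078))*65891)) = -30399/102154 + 488464/(((117706 + (175*(-1/10935) - 36727/16039))*65891)) = -30399/102154 + 488464/(((117706 + (-35/2187 - 36727/16039))*65891)) = -30399/102154 + 488464/(((117706 - 80883314/35077293)*65891)) = -30399/102154 + 488464/(((4128726966544/35077293)*65891)) = -30399/102154 + 488464/(272045948552550704/35077293) = -30399/102154 + 488464*(35077293/272045948552550704) = -30399/102154 + 1070874677997/17002871784534419 = -516760905246205697643/1736911364277329038526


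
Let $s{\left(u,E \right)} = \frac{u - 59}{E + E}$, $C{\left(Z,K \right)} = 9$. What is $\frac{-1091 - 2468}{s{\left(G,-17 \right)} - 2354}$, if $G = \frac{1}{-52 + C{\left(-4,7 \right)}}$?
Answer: $\frac{2601629}{1719505} \approx 1.513$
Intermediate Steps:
$G = - \frac{1}{43}$ ($G = \frac{1}{-52 + 9} = \frac{1}{-43} = - \frac{1}{43} \approx -0.023256$)
$s{\left(u,E \right)} = \frac{-59 + u}{2 E}$
$\frac{-1091 - 2468}{s{\left(G,-17 \right)} - 2354} = \frac{-1091 - 2468}{\frac{-59 - \frac{1}{43}}{2 \left(-17\right)} - 2354} = - \frac{3559}{\frac{1}{2} \left(- \frac{1}{17}\right) \left(- \frac{2538}{43}\right) - 2354} = - \frac{3559}{\frac{1269}{731} - 2354} = - \frac{3559}{- \frac{1719505}{731}} = \left(-3559\right) \left(- \frac{731}{1719505}\right) = \frac{2601629}{1719505}$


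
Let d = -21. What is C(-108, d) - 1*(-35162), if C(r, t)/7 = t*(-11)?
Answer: 36779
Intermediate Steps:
C(r, t) = -77*t (C(r, t) = 7*(t*(-11)) = 7*(-11*t) = -77*t)
C(-108, d) - 1*(-35162) = -77*(-21) - 1*(-35162) = 1617 + 35162 = 36779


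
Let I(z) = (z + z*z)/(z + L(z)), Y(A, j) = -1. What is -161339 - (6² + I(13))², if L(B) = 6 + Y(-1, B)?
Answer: -13240684/81 ≈ -1.6347e+5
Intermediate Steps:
L(B) = 5 (L(B) = 6 - 1 = 5)
I(z) = (z + z²)/(5 + z) (I(z) = (z + z*z)/(z + 5) = (z + z²)/(5 + z))
-161339 - (6² + I(13))² = -161339 - (6² + 13*(1 + 13)/(5 + 13))² = -161339 - (36 + 13*14/18)² = -161339 - (36 + 13*(1/18)*14)² = -161339 - (36 + 91/9)² = -161339 - (415/9)² = -161339 - 1*172225/81 = -161339 - 172225/81 = -13240684/81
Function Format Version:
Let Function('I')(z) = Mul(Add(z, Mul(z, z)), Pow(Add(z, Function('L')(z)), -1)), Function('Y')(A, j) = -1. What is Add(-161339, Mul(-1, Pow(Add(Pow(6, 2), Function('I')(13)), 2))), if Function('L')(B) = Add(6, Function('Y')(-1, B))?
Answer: Rational(-13240684, 81) ≈ -1.6347e+5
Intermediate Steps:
Function('L')(B) = 5 (Function('L')(B) = Add(6, -1) = 5)
Function('I')(z) = Mul(Pow(Add(5, z), -1), Add(z, Pow(z, 2))) (Function('I')(z) = Mul(Add(z, Mul(z, z)), Pow(Add(z, 5), -1)) = Mul(Add(z, Pow(z, 2)), Pow(Add(5, z), -1)) = Mul(Pow(Add(5, z), -1), Add(z, Pow(z, 2))))
Add(-161339, Mul(-1, Pow(Add(Pow(6, 2), Function('I')(13)), 2))) = Add(-161339, Mul(-1, Pow(Add(Pow(6, 2), Mul(13, Pow(Add(5, 13), -1), Add(1, 13))), 2))) = Add(-161339, Mul(-1, Pow(Add(36, Mul(13, Pow(18, -1), 14)), 2))) = Add(-161339, Mul(-1, Pow(Add(36, Mul(13, Rational(1, 18), 14)), 2))) = Add(-161339, Mul(-1, Pow(Add(36, Rational(91, 9)), 2))) = Add(-161339, Mul(-1, Pow(Rational(415, 9), 2))) = Add(-161339, Mul(-1, Rational(172225, 81))) = Add(-161339, Rational(-172225, 81)) = Rational(-13240684, 81)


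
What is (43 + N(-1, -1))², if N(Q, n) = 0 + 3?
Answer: 2116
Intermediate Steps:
N(Q, n) = 3
(43 + N(-1, -1))² = (43 + 3)² = 46² = 2116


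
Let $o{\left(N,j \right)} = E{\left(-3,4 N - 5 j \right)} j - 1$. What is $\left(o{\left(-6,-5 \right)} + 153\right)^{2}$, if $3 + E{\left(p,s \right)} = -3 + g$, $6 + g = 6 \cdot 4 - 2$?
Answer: $10404$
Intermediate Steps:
$g = 16$ ($g = -6 + \left(6 \cdot 4 - 2\right) = -6 + \left(24 - 2\right) = -6 + 22 = 16$)
$E{\left(p,s \right)} = 10$ ($E{\left(p,s \right)} = -3 + \left(-3 + 16\right) = -3 + 13 = 10$)
$o{\left(N,j \right)} = -1 + 10 j$ ($o{\left(N,j \right)} = 10 j - 1 = -1 + 10 j$)
$\left(o{\left(-6,-5 \right)} + 153\right)^{2} = \left(\left(-1 + 10 \left(-5\right)\right) + 153\right)^{2} = \left(\left(-1 - 50\right) + 153\right)^{2} = \left(-51 + 153\right)^{2} = 102^{2} = 10404$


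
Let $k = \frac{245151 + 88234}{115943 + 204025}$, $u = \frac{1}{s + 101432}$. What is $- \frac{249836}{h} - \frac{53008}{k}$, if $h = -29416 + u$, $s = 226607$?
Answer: $- \frac{163638146877130795372}{3217030303419855} \approx -50866.0$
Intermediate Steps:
$u = \frac{1}{328039}$ ($u = \frac{1}{226607 + 101432} = \frac{1}{328039} \approx 3.0484 \cdot 10^{-6}$)
$h = - \frac{9649595223}{328039}$ ($h = -29416 + \frac{1}{328039} = - \frac{9649595223}{328039} \approx -29416.0$)
$k = \frac{333385}{319968} \approx 1.0419$
$- \frac{249836}{h} - \frac{53008}{k} = - \frac{249836}{- \frac{9649595223}{328039}} - \frac{53008}{\frac{333385}{319968}} = \left(-249836\right) \left(- \frac{328039}{9649595223}\right) - \frac{16960863744}{333385} = \frac{81955951604}{9649595223} - \frac{16960863744}{333385} = - \frac{163638146877130795372}{3217030303419855}$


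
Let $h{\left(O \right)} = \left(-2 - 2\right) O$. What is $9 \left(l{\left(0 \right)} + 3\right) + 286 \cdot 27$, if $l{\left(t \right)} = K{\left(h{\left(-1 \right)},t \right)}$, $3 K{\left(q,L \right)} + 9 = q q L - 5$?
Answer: $7707$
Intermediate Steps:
$h{\left(O \right)} = - 4 O$
$K{\left(q,L \right)} = - \frac{14}{3} + \frac{L q^{2}}{3}$ ($K{\left(q,L \right)} = -3 + \frac{q q L - 5}{3} = -3 + \frac{q^{2} L - 5}{3} = -3 + \frac{L q^{2} - 5}{3} = -3 + \frac{-5 + L q^{2}}{3} = -3 + \left(- \frac{5}{3} + \frac{L q^{2}}{3}\right) = - \frac{14}{3} + \frac{L q^{2}}{3}$)
$l{\left(t \right)} = - \frac{14}{3} + \frac{16 t}{3}$ ($l{\left(t \right)} = - \frac{14}{3} + \frac{t \left(\left(-4\right) \left(-1\right)\right)^{2}}{3} = - \frac{14}{3} + \frac{t 4^{2}}{3} = - \frac{14}{3} + \frac{1}{3} t 16 = - \frac{14}{3} + \frac{16 t}{3}$)
$9 \left(l{\left(0 \right)} + 3\right) + 286 \cdot 27 = 9 \left(\left(- \frac{14}{3} + \frac{16}{3} \cdot 0\right) + 3\right) + 286 \cdot 27 = 9 \left(\left(- \frac{14}{3} + 0\right) + 3\right) + 7722 = 9 \left(- \frac{14}{3} + 3\right) + 7722 = 9 \left(- \frac{5}{3}\right) + 7722 = -15 + 7722 = 7707$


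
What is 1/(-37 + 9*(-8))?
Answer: -1/109 ≈ -0.0091743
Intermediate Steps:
1/(-37 + 9*(-8)) = 1/(-37 - 72) = 1/(-109) = -1/109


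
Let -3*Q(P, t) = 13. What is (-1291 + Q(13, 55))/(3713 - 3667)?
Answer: -1943/69 ≈ -28.159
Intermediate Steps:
Q(P, t) = -13/3 (Q(P, t) = -⅓*13 = -13/3)
(-1291 + Q(13, 55))/(3713 - 3667) = (-1291 - 13/3)/(3713 - 3667) = -3886/3/46 = -3886/3*1/46 = -1943/69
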